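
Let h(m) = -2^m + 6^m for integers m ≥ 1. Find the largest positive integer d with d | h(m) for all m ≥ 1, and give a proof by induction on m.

Computing the first values: h(1) = 4 and h(2) = 32; gcd(4, 32) = 4, so d ≤ 4.
We prove 4 | -2^m + 6^m for all m ≥ 1 by induction on m.
When m = 1: h(1) = 4 = 4·(1), so 4 | h(1).
Inductive step: assume the claim holds for m = i, i.e. 4 | h(i). Then
6^{i+1} − 2^{i+1} = 6·6^i − 2·2^i = 6·(6^i − 2^i) + (4)·2^i. The first term is divisible by 4 by the inductive hypothesis, and the second term (4)·2^i is divisible by 4 since 4 | 4. Hence 4 | h(i+1).
This completes the induction.
Therefore the largest such d is 4.

d = 4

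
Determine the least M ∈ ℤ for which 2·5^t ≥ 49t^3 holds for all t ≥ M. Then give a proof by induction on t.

At t = 4: 1250 < 3136, so the inequality fails and M ≥ 5. We prove 2·5^t ≥ 49t^3 for all t ≥ 5.
Base case (t = 5): 2·5^t = 6250 and 49t^3 = 6125, so 6250 ≥ 6125.
For the inductive step, assume it holds for an arbitrary j ≥ 5, so 2·5^j ≥ 49j^3.
Then 2·5^(j + 1) = 5·(2·5^j) ≥ 5·(49j^3).
Also, for j ≥ 5 we have 5·(49j^3) ≥ 49(j+1)^3, since 5 ≥ (1 + 1/j)^3 for all j ≥ 5.
Combining, 2·5^(j + 1) ≥ 49(j+1)^3.
By the principle of mathematical induction, the result holds for all t ≥ 5.
Hence the smallest such M is 5.

M = 5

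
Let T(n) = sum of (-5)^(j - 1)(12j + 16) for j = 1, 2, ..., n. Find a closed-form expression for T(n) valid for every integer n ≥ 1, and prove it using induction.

We claim T(n) = -(-5)^n(2n + 3) + 3 for all n ≥ 1.
When n = 1: T(1) = 28, and the closed form gives 28. They agree.
Suppose the result is true for n = j, so T(j) = -(-5)^j(2j + 3) + 3.
Then T(j+1) = T(j) + ((-5)^j(12j + 28)) = (-(-5)^j(2j + 3) + 3) + ((-5)^j(12j + 28)).
Simplifying, T(j+1) = 10(-5)^j·j + 25(-5)^j + 3 = -(-5)^(j+1)(2(j+1) + 3) + 3,
which is the closed form with n = j+1.
This completes the induction.

T(n) = -(-5)^n(2n + 3) + 3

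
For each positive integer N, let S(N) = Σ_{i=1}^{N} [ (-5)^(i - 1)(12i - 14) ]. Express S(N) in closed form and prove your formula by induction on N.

S(N) = 2(-5)^N(-N + 1) - 2

We claim S(N) = 2(-5)^N(-N + 1) - 2 for all N ≥ 1.
Base step (N = 1): S(1) = -2, and the closed form gives -2. They agree.
Inductive step: assume the claim holds for N = i, so S(i) = 2(-5)^i(-i + 1) - 2.
Then S(i+1) = S(i) + ((-5)^i(12i - 2)) = (2(-5)^i(-i + 1) - 2) + ((-5)^i(12i - 2)).
Simplifying, S(i+1) = 10(-5)^i·i - 2 = 2(-5)^(i+1)(-(i+1) + 1) - 2,
which is the closed form with N = i+1.
By the principle of mathematical induction, the result holds for all N ≥ 1.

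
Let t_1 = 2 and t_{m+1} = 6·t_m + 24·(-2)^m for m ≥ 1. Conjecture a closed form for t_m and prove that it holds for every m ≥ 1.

Computing the first terms: t_1 = 2, t_2 = -36, t_3 = -120. This suggests t_m = -3(-2)^m - 4·6^(m - 1).
For the base case m = 1: the formula gives 2 = 2 = t_1.
Suppose the result is true for m = i, so t_i = -3(-2)^i - 4·6^(i - 1).
Then t_{i+1} = 6·t_i + 24·(-2)^i = 6·(-3(-2)^i - 4·6^(i - 1)) + 24·(-2)^i = -3(-2)^(i + 1) - 4·6^i = -3(-2)^(i+1) - 4·6^((i+1) - 1),
which is the claimed formula at m = i+1.
By the principle of mathematical induction, the result holds for all m ≥ 1.

t_m = -3(-2)^m - 4·6^(m - 1)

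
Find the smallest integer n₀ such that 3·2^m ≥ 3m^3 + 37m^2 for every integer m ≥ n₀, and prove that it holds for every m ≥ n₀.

At m = 11: 6144 < 8470, so the inequality fails and n₀ ≥ 12. We prove 3·2^m ≥ 3m^3 + 37m^2 for all m ≥ 12.
For the base case m = 12: 3·2^m = 12288 and 3m^3 + 37m^2 = 10512, so 12288 ≥ 10512.
Inductive step: suppose the statement holds for some p ≥ 12, so 3·2^p ≥ 3p^3 + 37p^2.
Then 3·2^(p + 1) = 2·(3·2^p) ≥ 2·(3p^3 + 37p^2).
Also, for p ≥ 12 we have 2·(3p^3 + 37p^2) ≥ 3(p+1)^3 + 37(p+1)^2, since 2·(3p^3 + 37p^2) − (3(p+1)^3 + 37(p+1)^2) = 3p^3 + 28p^2 - 83p - 40, which is nonnegative for all p ≥ 12.
Combining, 3·2^(p + 1) ≥ 3(p+1)^3 + 37(p+1)^2.
Hence, by induction on m, the claim holds for every m ≥ 12.
Hence the smallest such n₀ is 12.

n₀ = 12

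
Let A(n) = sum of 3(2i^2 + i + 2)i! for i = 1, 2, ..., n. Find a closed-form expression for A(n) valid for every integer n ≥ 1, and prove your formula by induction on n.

We claim A(n) = (6n + 3)(n + 1)! - 3 for all n ≥ 1.
For the base case n = 1: A(1) = 15, and the closed form gives 15. They agree.
Inductive step: assume the claim holds for n = i, so A(i) = (6i + 3)(i + 1)! - 3.
Then A(i+1) = A(i) + (3(2i^2 + 5i + 5)(i + 1)!) = ((6i + 3)(i + 1)! - 3) + (3(2i^2 + 5i + 5)(i + 1)!).
Simplifying, A(i+1) = (6(i+1) + 3)((i+1) + 1)! - 3,
which is the closed form with n = i+1.
This completes the induction.

A(n) = (6n + 3)(n + 1)! - 3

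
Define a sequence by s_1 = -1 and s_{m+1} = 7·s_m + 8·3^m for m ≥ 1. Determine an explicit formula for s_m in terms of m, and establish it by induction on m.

Computing the first terms: s_1 = -1, s_2 = 17, s_3 = 191. This suggests s_m = -2·3^m + 5·7^(m - 1).
Base step (m = 1): the formula gives -1 = -1 = s_1.
For the inductive step, assume it holds for an arbitrary j ≥ 1, so s_j = -2·3^j + 5·7^(j - 1).
Then s_{j+1} = 7·s_j + 8·3^j = 7·(-2·3^j + 5·7^(j - 1)) + 8·3^j = -2·3^(j + 1) + 5·7^j = -2·3^(j+1) + 5·7^((j+1) - 1),
which is the claimed formula at m = j+1.
This completes the induction.

s_m = -2·3^m + 5·7^(m - 1)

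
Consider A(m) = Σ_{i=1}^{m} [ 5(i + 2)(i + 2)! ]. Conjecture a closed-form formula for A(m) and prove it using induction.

We claim A(m) = 5(m + 3)! - 30 for all m ≥ 1.
When m = 1: A(1) = 90, and the closed form gives 90. They agree.
For the inductive step, assume it holds for an arbitrary i ≥ 1, so A(i) = 5(i + 3)! - 30.
Then A(i+1) = A(i) + (5(i + 3)(i + 3)!) = (5(i + 3)! - 30) + (5(i + 3)(i + 3)!).
Simplifying, A(i+1) = 5((i+1) + 3)! - 30,
which is the closed form with m = i+1.
By induction, the statement is established for all m ≥ 1.

A(m) = 5(m + 3)! - 30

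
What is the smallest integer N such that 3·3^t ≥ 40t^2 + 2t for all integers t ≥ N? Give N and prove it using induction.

At t = 5: 729 < 1010, so the inequality fails and N ≥ 6. We prove 3·3^t ≥ 40t^2 + 2t for all t ≥ 6.
For the base case t = 6: 3·3^t = 2187 and 40t^2 + 2t = 1452, so 2187 ≥ 1452.
Inductive step: suppose the statement holds for some m ≥ 6, so 3·3^m ≥ 40m^2 + 2m.
Then 3·3^(m + 1) = 3·(3·3^m) ≥ 3·(40m^2 + 2m).
Also, for m ≥ 6 we have 3·(40m^2 + 2m) ≥ 40(m+1)^2 + 2(m+1), since 3·(40m^2 + 2m) − (40(m+1)^2 + 2(m+1)) = 80m^2 - 76m - 42, which is nonnegative for all m ≥ 6.
Combining, 3·3^(m + 1) ≥ 40(m+1)^2 + 2(m+1).
Hence, by induction on t, the claim holds for every t ≥ 6.
Hence the smallest such N is 6.

N = 6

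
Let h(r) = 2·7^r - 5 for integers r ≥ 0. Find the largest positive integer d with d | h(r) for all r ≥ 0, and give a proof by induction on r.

d = 3

Computing the first values: h(0) = -3 and h(1) = 9; gcd(-3, 9) = 3, so d ≤ 3.
We prove 3 | 2·7^r - 5 for all r ≥ 0 by induction on r.
For the base case r = 0: h(0) = -3 = 3·(-1), so 3 | h(0).
Suppose the result is true for r = j, i.e. 3 | h(j). Then
h(j+1) = 2·7^(j+1) - 5 = 7·(2·7^j - 5) + 30 = 7·h(j) + 30. The first term is divisible by 3 by the inductive hypothesis, and 30 is divisible by 3. Hence 3 | h(j+1).
By induction, the statement is established for all r ≥ 0.
Therefore the largest such d is 3.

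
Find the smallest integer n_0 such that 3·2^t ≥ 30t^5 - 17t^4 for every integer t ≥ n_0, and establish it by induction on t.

n_0 = 28

At t = 27: 402653184 < 421432713, so the inequality fails and n_0 ≥ 28. We prove 3·2^t ≥ 30t^5 - 17t^4 for all t ≥ 28.
For the base case t = 28: 3·2^t = 805306368 and 30t^5 - 17t^4 = 505861888, so 805306368 ≥ 505861888.
Inductive step: assume the claim holds for t = i, so 3·2^i ≥ 30i^5 - 17i^4.
Then 3·2^(i + 1) = 2·(3·2^i) ≥ 2·(30i^5 - 17i^4).
Also, for i ≥ 28 we have 2·(30i^5 - 17i^4) ≥ 30(i+1)^5 - 17(i+1)^4, since 2·(30i^5 - 17i^4) − (30(i+1)^5 - 17(i+1)^4) = 30i^5 - 167i^4 - 232i^3 - 198i^2 - 82i - 13, which is nonnegative for all i ≥ 28.
Combining, 3·2^(i + 1) ≥ 30(i+1)^5 - 17(i+1)^4.
By induction, the statement is established for all t ≥ 28.
Hence the smallest such n_0 is 28.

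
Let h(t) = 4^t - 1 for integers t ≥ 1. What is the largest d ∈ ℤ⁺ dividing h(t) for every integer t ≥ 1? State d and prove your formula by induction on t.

d = 3

Computing the first values: h(1) = 3 and h(2) = 15; gcd(3, 15) = 3, so d ≤ 3.
We prove 3 | 4^t - 1 for all t ≥ 1 by induction on t.
For the base case t = 1: h(1) = 3 = 3·(1), so 3 | h(1).
Suppose the result is true for t = k, i.e. 3 | h(k). Then
4^{k+1} − 1^{k+1} = 4·4^k − 1·1^k = 4·(4^k − 1^k) + (3)·1^k. The first term is divisible by 3 by the inductive hypothesis, and the second term (3)·1^k is divisible by 3 since 3 | 3. Hence 3 | h(k+1).
Hence, by induction on t, the claim holds for every t ≥ 1.
Therefore the largest such d is 3.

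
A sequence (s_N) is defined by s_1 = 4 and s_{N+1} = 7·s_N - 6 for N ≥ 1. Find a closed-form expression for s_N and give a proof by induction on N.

Computing the first terms: s_1 = 4, s_2 = 22, s_3 = 148. This suggests s_N = 3·7^(N - 1) + 1.
Base step (N = 1): the formula gives 4 = 4 = s_1.
Inductive step: suppose the statement holds for some j ≥ 1, so s_j = 3·7^(j - 1) + 1.
Then s_{j+1} = 7·s_j - 6 = 7·(3·7^(j - 1) + 1) - 6 = 3·7^j + 1 = 3·7^((j+1) - 1) + 1,
which is the claimed formula at N = j+1.
By the principle of mathematical induction, the result holds for all N ≥ 1.

s_N = 3·7^(N - 1) + 1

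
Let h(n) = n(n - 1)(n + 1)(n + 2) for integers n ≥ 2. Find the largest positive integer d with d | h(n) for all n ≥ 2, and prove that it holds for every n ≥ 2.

Computing the first values: h(2) = 24 and h(3) = 120; gcd(24, 120) = 24, so d ≤ 24.
We prove 24 | n(n - 1)(n + 1)(n + 2) for all n ≥ 2 by induction on n.
For the base case n = 2: h(2) = 24 = 24·(1), so 24 | h(2).
Inductive step: assume the claim holds for n = r, i.e. 24 | h(r). Then
h(r+1) − h(r) = r·(r+1)·(r+2)·(r+3) − (r-1)·r·(r+1)·(r+2) = r·(r+1)·(r+2)·[(r+3) − (r-1)] = 4·r·(r+1)·(r+2). The product of 3 consecutive integers is divisible by (3)! = 6, so h(r+1) − h(r) is divisible by 4·6 = 24. By the inductive hypothesis 24 | h(r), hence 24 | h(r+1).
By induction, the statement is established for all n ≥ 2.
Therefore the largest such d is 24.

d = 24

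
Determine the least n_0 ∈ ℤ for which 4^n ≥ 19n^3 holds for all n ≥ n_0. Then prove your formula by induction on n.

At n = 6: 4096 < 4104, so the inequality fails and n_0 ≥ 7. We prove 4^n ≥ 19n^3 for all n ≥ 7.
Base case (n = 7): 4^n = 16384 and 19n^3 = 6517, so 16384 ≥ 6517.
Inductive step: assume the claim holds for n = i, so 4^i ≥ 19i^3.
Then 4^(i + 1) = 4·(4^i) ≥ 4·(19i^3).
Also, for i ≥ 7 we have 4·(19i^3) ≥ 19(i+1)^3, since 4 ≥ (1 + 1/i)^3 for all i ≥ 7.
Combining, 4^(i + 1) ≥ 19(i+1)^3.
Hence, by induction on n, the claim holds for every n ≥ 7.
Hence the smallest such n_0 is 7.

n_0 = 7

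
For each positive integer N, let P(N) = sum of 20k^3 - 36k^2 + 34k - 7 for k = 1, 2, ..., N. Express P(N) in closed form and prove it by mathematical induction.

P(N) = N(5N^3 - 2N^2 + 4N + 4)

We claim P(N) = N(5N^3 - 2N^2 + 4N + 4) for all N ≥ 1.
For the base case N = 1: P(1) = 11, and the closed form gives 11. They agree.
For the inductive step, assume it holds for an arbitrary k ≥ 1, so P(k) = k(5k^3 - 2k^2 + 4k + 4).
Then P(k+1) = P(k) + (20k^3 + 24k^2 + 22k + 11) = (k(5k^3 - 2k^2 + 4k + 4)) + (20k^3 + 24k^2 + 22k + 11).
Simplifying, P(k+1) = (k + 1)(5k^3 + 13k^2 + 15k + 11) = (k+1)(5(k+1)^3 - 2(k+1)^2 + 4(k+1) + 4),
which is the closed form with N = k+1.
Hence, by induction on N, the claim holds for every N ≥ 1.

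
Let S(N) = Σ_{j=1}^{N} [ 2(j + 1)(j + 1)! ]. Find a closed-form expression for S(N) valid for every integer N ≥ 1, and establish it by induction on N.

We claim S(N) = 2(N + 2)! - 4 for all N ≥ 1.
Base step (N = 1): S(1) = 8, and the closed form gives 8. They agree.
For the inductive step, assume it holds for an arbitrary j ≥ 1, so S(j) = 2(j + 2)! - 4.
Then S(j+1) = S(j) + (2(j + 2)(j + 2)!) = (2(j + 2)! - 4) + (2(j + 2)(j + 2)!).
Simplifying, S(j+1) = 2((j+1) + 2)! - 4,
which is the closed form with N = j+1.
By induction, the statement is established for all N ≥ 1.

S(N) = 2(N + 2)! - 4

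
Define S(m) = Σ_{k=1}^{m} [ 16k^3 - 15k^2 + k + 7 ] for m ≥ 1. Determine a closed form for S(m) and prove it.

S(m) = m(4m^3 + 3m^2 - 3m + 5)

We claim S(m) = m(4m^3 + 3m^2 - 3m + 5) for all m ≥ 1.
For the base case m = 1: S(1) = 9, and the closed form gives 9. They agree.
For the inductive step, assume it holds for an arbitrary k ≥ 1, so S(k) = k(4k^3 + 3k^2 - 3k + 5).
Then S(k+1) = S(k) + (16k^3 + 33k^2 + 19k + 9) = (k(4k^3 + 3k^2 - 3k + 5)) + (16k^3 + 33k^2 + 19k + 9).
Simplifying, S(k+1) = (k + 1)(4k^3 + 15k^2 + 15k + 9) = (k+1)(4(k+1)^3 + 3(k+1)^2 - 3(k+1) + 5),
which is the closed form with m = k+1.
By the principle of mathematical induction, the result holds for all m ≥ 1.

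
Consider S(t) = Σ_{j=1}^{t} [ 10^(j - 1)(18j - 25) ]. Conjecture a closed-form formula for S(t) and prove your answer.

S(t) = 10^t(2t - 3) + 3

We claim S(t) = 10^t(2t - 3) + 3 for all t ≥ 1.
Base case (t = 1): S(1) = -7, and the closed form gives -7. They agree.
Inductive step: assume the claim holds for t = j, so S(j) = 10^j(2j - 3) + 3.
Then S(j+1) = S(j) + (10^j(18j - 7)) = (10^j(2j - 3) + 3) + (10^j(18j - 7)).
Simplifying, S(j+1) = 20·10^j·j - 10·10^j + 3 = 10^(j+1)(2(j+1) - 3) + 3,
which is the closed form with t = j+1.
This completes the induction.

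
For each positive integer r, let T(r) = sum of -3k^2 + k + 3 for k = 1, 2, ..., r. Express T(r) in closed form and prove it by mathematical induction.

T(r) = -r(r^2 + r - 3)

We claim T(r) = -r(r^2 + r - 3) for all r ≥ 1.
Base step (r = 1): T(1) = 1, and the closed form gives 1. They agree.
Inductive step: assume the claim holds for r = k, so T(k) = k(-k^2 - k + 3).
Then T(k+1) = T(k) + (k - 3(k + 1)^2 + 4) = (k(-k^2 - k + 3)) + (k - 3(k + 1)^2 + 4).
Simplifying, T(k+1) = -(k + 1)(k^2 + 3k - 1) = -(k+1)((k+1)^2 + (k+1) - 3),
which is the closed form with r = k+1.
Hence, by induction on r, the claim holds for every r ≥ 1.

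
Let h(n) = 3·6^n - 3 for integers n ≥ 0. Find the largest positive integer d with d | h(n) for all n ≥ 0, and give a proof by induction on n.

Computing the first values: h(0) = 0 and h(1) = 15; gcd(0, 15) = 15, so d ≤ 15.
We prove 15 | 3·6^n - 3 for all n ≥ 0 by induction on n.
Base step (n = 0): h(0) = 0 = 15·(0), so 15 | h(0).
For the inductive step, assume it holds for an arbitrary k ≥ 0, i.e. 15 | h(k). Then
h(k+1) = 3·6^(k+1) - 3 = 6·(3·6^k - 3) + 15 = 6·h(k) + 15. The first term is divisible by 15 by the inductive hypothesis, and 15 is divisible by 15. Hence 15 | h(k+1).
By the principle of mathematical induction, the result holds for all n ≥ 0.
Therefore the largest such d is 15.

d = 15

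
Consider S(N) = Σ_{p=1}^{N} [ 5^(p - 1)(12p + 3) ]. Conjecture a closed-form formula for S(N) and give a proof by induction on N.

S(N) = 3·5^N·N

We claim S(N) = 3·5^N·N for all N ≥ 1.
For the base case N = 1: S(1) = 15, and the closed form gives 15. They agree.
Inductive step: suppose the statement holds for some p ≥ 1, so S(p) = 3·5^p·p.
Then S(p+1) = S(p) + (5^p(12p + 15)) = (3·5^p·p) + (5^p(12p + 15)).
Simplifying, S(p+1) = 15·5^p(p + 1) = 3·5^(p+1)·(p+1),
which is the closed form with N = p+1.
Hence, by induction on N, the claim holds for every N ≥ 1.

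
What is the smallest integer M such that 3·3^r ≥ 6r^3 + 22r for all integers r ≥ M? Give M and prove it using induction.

M = 6

At r = 5: 729 < 860, so the inequality fails and M ≥ 6. We prove 3·3^r ≥ 6r^3 + 22r for all r ≥ 6.
Base step (r = 6): 3·3^r = 2187 and 6r^3 + 22r = 1428, so 2187 ≥ 1428.
Inductive step: suppose the statement holds for some p ≥ 6, so 3·3^p ≥ 6p^3 + 22p.
Then 3·3^(p + 1) = 3·(3·3^p) ≥ 3·(6p^3 + 22p).
Also, for p ≥ 6 we have 3·(6p^3 + 22p) ≥ 6(p+1)^3 + 22(p+1), since 3·(6p^3 + 22p) − (6(p+1)^3 + 22(p+1)) = 12p^3 - 18p^2 + 26p - 28, which is nonnegative for all p ≥ 6.
Combining, 3·3^(p + 1) ≥ 6(p+1)^3 + 22(p+1).
By induction, the statement is established for all r ≥ 6.
Hence the smallest such M is 6.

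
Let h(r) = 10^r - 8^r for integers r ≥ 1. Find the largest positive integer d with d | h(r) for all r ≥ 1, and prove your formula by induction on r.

Computing the first values: h(1) = 2 and h(2) = 36; gcd(2, 36) = 2, so d ≤ 2.
We prove 2 | 10^r - 8^r for all r ≥ 1 by induction on r.
When r = 1: h(1) = 2 = 2·(1), so 2 | h(1).
Inductive step: suppose the statement holds for some p ≥ 1, i.e. 2 | h(p). Then
10^{p+1} − 8^{p+1} = 10·10^p − 8·8^p = 10·(10^p − 8^p) + (2)·8^p. The first term is divisible by 2 by the inductive hypothesis, and the second term (2)·8^p is divisible by 2 since 2 | 2. Hence 2 | h(p+1).
By induction, the statement is established for all r ≥ 1.
Therefore the largest such d is 2.

d = 2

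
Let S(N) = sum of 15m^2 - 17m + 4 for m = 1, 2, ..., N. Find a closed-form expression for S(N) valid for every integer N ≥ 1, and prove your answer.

S(N) = N(5N^2 - N - 2)

We claim S(N) = N(5N^2 - N - 2) for all N ≥ 1.
Base case (N = 1): S(1) = 2, and the closed form gives 2. They agree.
For the inductive step, assume it holds for an arbitrary m ≥ 1, so S(m) = m(5m^2 - m - 2).
Then S(m+1) = S(m) + (15m^2 + 13m + 2) = (m(5m^2 - m - 2)) + (15m^2 + 13m + 2).
Simplifying, S(m+1) = (m + 1)(5m^2 + 9m + 2) = (m+1)(5(m+1)^2 - (m+1) - 2),
which is the closed form with N = m+1.
By the principle of mathematical induction, the result holds for all N ≥ 1.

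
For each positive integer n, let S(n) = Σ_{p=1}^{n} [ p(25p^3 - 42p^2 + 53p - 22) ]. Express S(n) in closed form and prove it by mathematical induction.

S(n) = n(n + 1)(5n^3 - 3n^2 + 8n - 3)

We claim S(n) = n(n + 1)(5n^3 - 3n^2 + 8n - 3) for all n ≥ 1.
Base step (n = 1): S(1) = 14, and the closed form gives 14. They agree.
Inductive step: assume the claim holds for n = p, so S(p) = p(5p^4 + 2p^3 + 5p^2 + 5p - 3).
Then S(p+1) = S(p) + (25p^4 + 58p^3 + 77p^2 + 58p + 14) = (p(5p^4 + 2p^3 + 5p^2 + 5p - 3)) + (25p^4 + 58p^3 + 77p^2 + 58p + 14).
Simplifying, S(p+1) = (p + 1)(p + 2)(5p^3 + 12p^2 + 17p + 7) = (p+1)((p+1) + 1)(5(p+1)^3 - 3(p+1)^2 + 8(p+1) - 3),
which is the closed form with n = p+1.
By induction, the statement is established for all n ≥ 1.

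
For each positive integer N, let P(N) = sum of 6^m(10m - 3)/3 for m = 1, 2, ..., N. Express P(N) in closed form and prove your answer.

P(N) = 2·6^N(2N - 1) + 2

We claim P(N) = 2·6^N(2N - 1) + 2 for all N ≥ 1.
Base step (N = 1): P(1) = 14, and the closed form gives 14. They agree.
Inductive step: suppose the statement holds for some m ≥ 1, so P(m) = 2·6^m(2m - 1) + 2.
Then P(m+1) = P(m) + (6^m(20m + 14)) = (2·6^m(2m - 1) + 2) + (6^m(20m + 14)).
Simplifying, P(m+1) = 24·6^m·m + 12·6^m + 2 = 2·6^(m+1)(2(m+1) - 1) + 2,
which is the closed form with N = m+1.
By the principle of mathematical induction, the result holds for all N ≥ 1.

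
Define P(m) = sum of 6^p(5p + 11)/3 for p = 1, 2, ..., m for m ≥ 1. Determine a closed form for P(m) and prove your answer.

We claim P(m) = 2·6^m(m + 2) - 4 for all m ≥ 1.
Base step (m = 1): P(1) = 32, and the closed form gives 32. They agree.
For the inductive step, assume it holds for an arbitrary p ≥ 1, so P(p) = 2·6^p(p + 2) - 4.
Then P(p+1) = P(p) + (6^p(10p + 32)) = (2·6^p(p + 2) - 4) + (6^p(10p + 32)).
Simplifying, P(p+1) = 12·6^p·p + 36·6^p - 4 = 2·6^(p+1)((p+1) + 2) - 4,
which is the closed form with m = p+1.
This completes the induction.

P(m) = 2·6^m(m + 2) - 4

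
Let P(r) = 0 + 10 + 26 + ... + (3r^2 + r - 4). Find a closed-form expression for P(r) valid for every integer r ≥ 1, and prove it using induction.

P(r) = r(r - 1)(r + 3)

We claim P(r) = r(r - 1)(r + 3) for all r ≥ 1.
When r = 1: P(1) = 0, and the closed form gives 0. They agree.
Inductive step: suppose the statement holds for some i ≥ 1, so P(i) = i(i^2 + 2i - 3).
Then P(i+1) = P(i) + (i(3i + 7)) = (i(i^2 + 2i - 3)) + (i(3i + 7)).
Simplifying, P(i+1) = i(i + 1)(i + 4) = (i+1)((i+1) - 1)((i+1) + 3),
which is the closed form with r = i+1.
This completes the induction.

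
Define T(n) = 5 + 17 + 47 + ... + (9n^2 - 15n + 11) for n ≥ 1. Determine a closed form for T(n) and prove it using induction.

T(n) = n(3n^2 - 3n + 5)

We claim T(n) = n(3n^2 - 3n + 5) for all n ≥ 1.
For the base case n = 1: T(1) = 5, and the closed form gives 5. They agree.
Inductive step: suppose the statement holds for some p ≥ 1, so T(p) = p(3p^2 - 3p + 5).
Then T(p+1) = T(p) + (9p^2 + 3p + 5) = (p(3p^2 - 3p + 5)) + (9p^2 + 3p + 5).
Simplifying, T(p+1) = (p + 1)(3p^2 + 3p + 5) = (p+1)(3(p+1)^2 - 3(p+1) + 5),
which is the closed form with n = p+1.
By induction, the statement is established for all n ≥ 1.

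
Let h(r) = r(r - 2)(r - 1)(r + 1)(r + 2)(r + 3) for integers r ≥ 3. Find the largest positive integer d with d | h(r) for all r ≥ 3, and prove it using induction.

Computing the first values: h(3) = 720 and h(4) = 5040; gcd(720, 5040) = 720, so d ≤ 720.
We prove 720 | r(r - 2)(r - 1)(r + 1)(r + 2)(r + 3) for all r ≥ 3 by induction on r.
For the base case r = 3: h(3) = 720 = 720·(1), so 720 | h(3).
Inductive step: suppose the statement holds for some p ≥ 3, i.e. 720 | h(p). Then
h(p+1) − h(p) = (p-1)·p·(p+1)·(p+2)·(p+3)·(p+4) − (p-2)·(p-1)·p·(p+1)·(p+2)·(p+3) = (p-1)·p·(p+1)·(p+2)·(p+3)·[(p+4) − (p-2)] = 6·(p-1)·p·(p+1)·(p+2)·(p+3). The product of 5 consecutive integers is divisible by (5)! = 120, so h(p+1) − h(p) is divisible by 6·120 = 720. By the inductive hypothesis 720 | h(p), hence 720 | h(p+1).
By induction, the statement is established for all r ≥ 3.
Therefore the largest such d is 720.

d = 720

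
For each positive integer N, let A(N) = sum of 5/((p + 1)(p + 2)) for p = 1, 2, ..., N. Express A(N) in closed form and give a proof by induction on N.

A(N) = 5N/(2(N + 2))

We claim A(N) = 5N/(2(N + 2)) for all N ≥ 1.
For the base case N = 1: A(1) = 5/6, and the closed form gives 5/6. They agree.
Inductive step: assume the claim holds for N = p, so A(p) = 5p/(2(p + 2)).
Then A(p+1) = A(p) + (5/((p + 2)(p + 3))) = (5p/(2(p + 2))) + (5/((p + 2)(p + 3))).
Simplifying, A(p+1) = 5(p + 1)/(2(p + 3)) = 5(p+1)/(2((p+1) + 2)),
which is the closed form with N = p+1.
By induction, the statement is established for all N ≥ 1.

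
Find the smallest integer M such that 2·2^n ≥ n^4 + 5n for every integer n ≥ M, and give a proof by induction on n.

At n = 14: 32768 < 38486, so the inequality fails and M ≥ 15. We prove 2·2^n ≥ n^4 + 5n for all n ≥ 15.
For the base case n = 15: 2·2^n = 65536 and n^4 + 5n = 50700, so 65536 ≥ 50700.
For the inductive step, assume it holds for an arbitrary p ≥ 15, so 2·2^p ≥ p^4 + 5p.
Then 2·2^(p + 1) = 2·(2·2^p) ≥ 2·(p^4 + 5p).
Also, for p ≥ 15 we have 2·(p^4 + 5p) ≥ (p+1)^4 + 5(p+1), since 2·(p^4 + 5p) − ((p+1)^4 + 5(p+1)) = p^4 - 4p^3 - 6p^2 + p - 6, which is nonnegative for all p ≥ 15.
Combining, 2·2^(p + 1) ≥ (p+1)^4 + 5(p+1).
Hence, by induction on n, the claim holds for every n ≥ 15.
Hence the smallest such M is 15.

M = 15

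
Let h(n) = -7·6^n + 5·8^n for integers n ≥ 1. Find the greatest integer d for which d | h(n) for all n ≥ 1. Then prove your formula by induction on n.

Computing the first values: h(1) = -2 and h(2) = 68; gcd(-2, 68) = 2, so d ≤ 2.
We prove 2 | -7·6^n + 5·8^n for all n ≥ 1 by induction on n.
Base step (n = 1): h(1) = -2 = 2·(-1), so 2 | h(1).
Inductive step: suppose the statement holds for some j ≥ 1, i.e. 2 | h(j). Then
h(j+1) − 8·h(j) = (-7·6^(j+1) + 5·8^(j+1)) − 8·(-7·6^j + 5·8^j) = (-7)·6^j·(6 − 8) = (14)·6^j. Since 2 | h(j) by the inductive hypothesis, 2 | 8·h(j); and 2 | 14 since 14 = 2·7. Therefore 2 | h(j+1).
This completes the induction.
Therefore the largest such d is 2.

d = 2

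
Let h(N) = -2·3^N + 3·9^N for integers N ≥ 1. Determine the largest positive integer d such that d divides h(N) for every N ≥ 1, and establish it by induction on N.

Computing the first values: h(1) = 21 and h(2) = 225; gcd(21, 225) = 3, so d ≤ 3.
We prove 3 | -2·3^N + 3·9^N for all N ≥ 1 by induction on N.
Base case (N = 1): h(1) = 21 = 3·(7), so 3 | h(1).
For the inductive step, assume it holds for an arbitrary m ≥ 1, i.e. 3 | h(m). Then
h(m+1) − 9·h(m) = (-2·3^(m+1) + 3·9^(m+1)) − 9·(-2·3^m + 3·9^m) = (-2)·3^m·(3 − 9) = (12)·3^m. Since 3 | h(m) by the inductive hypothesis, 3 | 9·h(m); and 3 | 12 since 12 = 3·4. Therefore 3 | h(m+1).
By induction, the statement is established for all N ≥ 1.
Therefore the largest such d is 3.

d = 3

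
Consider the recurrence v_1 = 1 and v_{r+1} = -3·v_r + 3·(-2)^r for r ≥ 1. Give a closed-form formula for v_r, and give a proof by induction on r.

v_r = 3(-2)^r + 7(-3)^(r - 1)

Computing the first terms: v_1 = 1, v_2 = -9, v_3 = 39. This suggests v_r = 3(-2)^r + 7(-3)^(r - 1).
Base case (r = 1): the formula gives 1 = 1 = v_1.
Inductive step: suppose the statement holds for some j ≥ 1, so v_j = 3(-2)^j + 7(-3)^(j - 1).
Then v_{j+1} = -3·v_j + 3·(-2)^j = -3·(3(-2)^j + 7(-3)^(j - 1)) + 3·(-2)^j = 3(-2)^(j + 1) + 7(-3)^j = 3(-2)^(j+1) + 7(-3)^((j+1) - 1),
which is the claimed formula at r = j+1.
By induction, the statement is established for all r ≥ 1.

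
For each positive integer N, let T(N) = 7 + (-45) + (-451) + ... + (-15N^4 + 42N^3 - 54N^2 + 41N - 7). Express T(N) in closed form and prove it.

T(N) = -N(3N^4 - 3N^3 + 2N^2 - 4N - 5)

We claim T(N) = -N(3N^4 - 3N^3 + 2N^2 - 4N - 5) for all N ≥ 1.
For the base case N = 1: T(1) = 7, and the closed form gives 7. They agree.
Inductive step: assume the claim holds for N = p, so T(p) = p(-3p^4 + 3p^3 - 2p^2 + 4p + 5).
Then T(p+1) = T(p) + (-15p^4 - 18p^3 - 18p^2 - p + 7) = (p(-3p^4 + 3p^3 - 2p^2 + 4p + 5)) + (-15p^4 - 18p^3 - 18p^2 - p + 7).
Simplifying, T(p+1) = -(p + 1)(3p^4 + 9p^3 + 11p^2 + 3p - 7) = -(p+1)(3(p+1)^4 - 3(p+1)^3 + 2(p+1)^2 - 4(p+1) - 5),
which is the closed form with N = p+1.
By induction, the statement is established for all N ≥ 1.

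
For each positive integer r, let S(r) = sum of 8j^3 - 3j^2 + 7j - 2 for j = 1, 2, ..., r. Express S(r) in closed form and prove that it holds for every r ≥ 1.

S(r) = r(2r^3 + 3r^2 + 4r + 1)

We claim S(r) = r(2r^3 + 3r^2 + 4r + 1) for all r ≥ 1.
Base step (r = 1): S(1) = 10, and the closed form gives 10. They agree.
Inductive step: assume the claim holds for r = j, so S(j) = j(2j^3 + 3j^2 + 4j + 1).
Then S(j+1) = S(j) + (8j^3 + 21j^2 + 25j + 10) = (j(2j^3 + 3j^2 + 4j + 1)) + (8j^3 + 21j^2 + 25j + 10).
Simplifying, S(j+1) = (j + 1)(2j^3 + 9j^2 + 16j + 10) = (j+1)(2(j+1)^3 + 3(j+1)^2 + 4(j+1) + 1),
which is the closed form with r = j+1.
Hence, by induction on r, the claim holds for every r ≥ 1.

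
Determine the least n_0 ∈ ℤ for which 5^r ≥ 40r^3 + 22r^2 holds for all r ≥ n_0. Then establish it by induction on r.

At r = 5: 3125 < 5550, so the inequality fails and n_0 ≥ 6. We prove 5^r ≥ 40r^3 + 22r^2 for all r ≥ 6.
Base case (r = 6): 5^r = 15625 and 40r^3 + 22r^2 = 9432, so 15625 ≥ 9432.
For the inductive step, assume it holds for an arbitrary j ≥ 6, so 5^j ≥ 40j^3 + 22j^2.
Then 5^(j + 1) = 5·(5^j) ≥ 5·(40j^3 + 22j^2).
Also, for j ≥ 6 we have 5·(40j^3 + 22j^2) ≥ 40(j+1)^3 + 22(j+1)^2, since 5·(40j^3 + 22j^2) − (40(j+1)^3 + 22(j+1)^2) = 160j^3 - 32j^2 - 164j - 62, which is nonnegative for all j ≥ 6.
Combining, 5^(j + 1) ≥ 40(j+1)^3 + 22(j+1)^2.
By the principle of mathematical induction, the result holds for all r ≥ 6.
Hence the smallest such n_0 is 6.

n_0 = 6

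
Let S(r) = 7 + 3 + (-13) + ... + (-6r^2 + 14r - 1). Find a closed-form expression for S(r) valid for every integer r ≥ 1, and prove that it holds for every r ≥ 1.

S(r) = -r(2r^2 - 4r - 5)

We claim S(r) = -r(2r^2 - 4r - 5) for all r ≥ 1.
Base case (r = 1): S(1) = 7, and the closed form gives 7. They agree.
Suppose the result is true for r = k, so S(k) = k(-2k^2 + 4k + 5).
Then S(k+1) = S(k) + (-6k^2 + 2k + 7) = (k(-2k^2 + 4k + 5)) + (-6k^2 + 2k + 7).
Simplifying, S(k+1) = -(k + 1)(2k^2 - 7) = -(k+1)(2(k+1)^2 - 4(k+1) - 5),
which is the closed form with r = k+1.
By induction, the statement is established for all r ≥ 1.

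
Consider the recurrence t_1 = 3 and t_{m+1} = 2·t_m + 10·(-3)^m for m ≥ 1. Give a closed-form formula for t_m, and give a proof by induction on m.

Computing the first terms: t_1 = 3, t_2 = -24, t_3 = 42. This suggests t_m = -2(-3)^m - 3·2^(m - 1).
Base case (m = 1): the formula gives 3 = 3 = t_1.
Suppose the result is true for m = r, so t_r = -2(-3)^r - 3·2^(r - 1).
Then t_{r+1} = 2·t_r + 10·(-3)^r = 2·(-2(-3)^r - 3·2^(r - 1)) + 10·(-3)^r = -2(-3)^(r + 1) - 3·2^r = -2(-3)^(r+1) - 3·2^((r+1) - 1),
which is the claimed formula at m = r+1.
This completes the induction.

t_m = -2(-3)^m - 3·2^(m - 1)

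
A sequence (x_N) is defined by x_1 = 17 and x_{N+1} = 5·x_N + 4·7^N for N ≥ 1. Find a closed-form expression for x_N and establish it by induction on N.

Computing the first terms: x_1 = 17, x_2 = 113, x_3 = 761. This suggests x_N = 3·5^(N - 1) + 2·7^N.
Base step (N = 1): the formula gives 17 = 17 = x_1.
Inductive step: assume the claim holds for N = r, so x_r = 3·5^(r - 1) + 2·7^r.
Then x_{r+1} = 5·x_r + 4·7^r = 5·(3·5^(r - 1) + 2·7^r) + 4·7^r = 3·5^r + 2·7^(r + 1) = 3·5^((r+1) - 1) + 2·7^(r+1),
which is the claimed formula at N = r+1.
By induction, the statement is established for all N ≥ 1.

x_N = 3·5^(N - 1) + 2·7^N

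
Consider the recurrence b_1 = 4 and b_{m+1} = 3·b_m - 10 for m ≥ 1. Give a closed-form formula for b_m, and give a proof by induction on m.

b_m = -3^(m - 1) + 5

Computing the first terms: b_1 = 4, b_2 = 2, b_3 = -4. This suggests b_m = -3^(m - 1) + 5.
When m = 1: the formula gives 4 = 4 = b_1.
Inductive step: suppose the statement holds for some k ≥ 1, so b_k = -3^(k - 1) + 5.
Then b_{k+1} = 3·b_k - 10 = 3·(-3^(k - 1) + 5) - 10 = -3^k + 5 = -3^((k+1) - 1) + 5,
which is the claimed formula at m = k+1.
By induction, the statement is established for all m ≥ 1.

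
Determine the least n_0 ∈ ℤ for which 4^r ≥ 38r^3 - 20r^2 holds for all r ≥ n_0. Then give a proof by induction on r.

At r = 6: 4096 < 7488, so the inequality fails and n_0 ≥ 7. We prove 4^r ≥ 38r^3 - 20r^2 for all r ≥ 7.
When r = 7: 4^r = 16384 and 38r^3 - 20r^2 = 12054, so 16384 ≥ 12054.
Suppose the result is true for r = j, so 4^j ≥ 38j^3 - 20j^2.
Then 4^(j + 1) = 4·(4^j) ≥ 4·(38j^3 - 20j^2).
Also, for j ≥ 7 we have 4·(38j^3 - 20j^2) ≥ 38(j+1)^3 - 20(j+1)^2, since 4·(38j^3 - 20j^2) − (38(j+1)^3 - 20(j+1)^2) = 114j^3 - 174j^2 - 74j - 18, which is nonnegative for all j ≥ 7.
Combining, 4^(j + 1) ≥ 38(j+1)^3 - 20(j+1)^2.
By the principle of mathematical induction, the result holds for all r ≥ 7.
Hence the smallest such n_0 is 7.

n_0 = 7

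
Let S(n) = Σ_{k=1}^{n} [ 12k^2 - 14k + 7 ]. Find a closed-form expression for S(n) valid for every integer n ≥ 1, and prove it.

S(n) = n(4n^2 - n + 2)

We claim S(n) = n(4n^2 - n + 2) for all n ≥ 1.
For the base case n = 1: S(1) = 5, and the closed form gives 5. They agree.
Suppose the result is true for n = k, so S(k) = k(4k^2 - k + 2).
Then S(k+1) = S(k) + (12k^2 + 10k + 5) = (k(4k^2 - k + 2)) + (12k^2 + 10k + 5).
Simplifying, S(k+1) = (k + 1)(4k^2 + 7k + 5) = (k+1)(4(k+1)^2 - (k+1) + 2),
which is the closed form with n = k+1.
This completes the induction.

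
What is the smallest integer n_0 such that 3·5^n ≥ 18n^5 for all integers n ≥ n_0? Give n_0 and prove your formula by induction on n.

At n = 7: 234375 < 302526, so the inequality fails and n_0 ≥ 8. We prove 3·5^n ≥ 18n^5 for all n ≥ 8.
When n = 8: 3·5^n = 1171875 and 18n^5 = 589824, so 1171875 ≥ 589824.
Inductive step: suppose the statement holds for some r ≥ 8, so 3·5^r ≥ 18r^5.
Then 3·5^(r + 1) = 5·(3·5^r) ≥ 5·(18r^5).
Also, for r ≥ 8 we have 5·(18r^5) ≥ 18(r+1)^5, since 5 ≥ (1 + 1/r)^5 for all r ≥ 8.
Combining, 3·5^(r + 1) ≥ 18(r+1)^5.
By induction, the statement is established for all n ≥ 8.
Hence the smallest such n_0 is 8.

n_0 = 8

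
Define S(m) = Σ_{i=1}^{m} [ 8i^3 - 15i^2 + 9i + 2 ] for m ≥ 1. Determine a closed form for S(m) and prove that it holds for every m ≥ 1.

S(m) = m(2m^3 - m^2 - m + 4)

We claim S(m) = m(2m^3 - m^2 - m + 4) for all m ≥ 1.
When m = 1: S(1) = 4, and the closed form gives 4. They agree.
For the inductive step, assume it holds for an arbitrary i ≥ 1, so S(i) = i(2i^3 - i^2 - i + 4).
Then S(i+1) = S(i) + (8i^3 + 9i^2 + 3i + 4) = (i(2i^3 - i^2 - i + 4)) + (8i^3 + 9i^2 + 3i + 4).
Simplifying, S(i+1) = (i + 1)(2i^3 + 5i^2 + 3i + 4) = (i+1)(2(i+1)^3 - (i+1)^2 - (i+1) + 4),
which is the closed form with m = i+1.
By induction, the statement is established for all m ≥ 1.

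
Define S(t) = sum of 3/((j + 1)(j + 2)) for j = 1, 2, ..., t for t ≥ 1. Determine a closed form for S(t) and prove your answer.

We claim S(t) = 3t/(2(t + 2)) for all t ≥ 1.
For the base case t = 1: S(1) = 1/2, and the closed form gives 1/2. They agree.
Inductive step: assume the claim holds for t = j, so S(j) = 3j/(2(j + 2)).
Then S(j+1) = S(j) + (3/((j + 2)(j + 3))) = (3j/(2(j + 2))) + (3/((j + 2)(j + 3))).
Simplifying, S(j+1) = 3(j + 1)/(2(j + 3)) = 3(j+1)/(2((j+1) + 2)),
which is the closed form with t = j+1.
By induction, the statement is established for all t ≥ 1.

S(t) = 3t/(2(t + 2))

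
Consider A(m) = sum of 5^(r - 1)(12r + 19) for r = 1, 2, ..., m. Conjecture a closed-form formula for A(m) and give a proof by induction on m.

A(m) = 5^m(3m + 4) - 4

We claim A(m) = 5^m(3m + 4) - 4 for all m ≥ 1.
Base step (m = 1): A(1) = 31, and the closed form gives 31. They agree.
Inductive step: suppose the statement holds for some r ≥ 1, so A(r) = 5^r(3r + 4) - 4.
Then A(r+1) = A(r) + (5^r(12r + 31)) = (5^r(3r + 4) - 4) + (5^r(12r + 31)).
Simplifying, A(r+1) = 15·5^r·r + 35·5^r - 4 = 5^(r+1)(3(r+1) + 4) - 4,
which is the closed form with m = r+1.
By induction, the statement is established for all m ≥ 1.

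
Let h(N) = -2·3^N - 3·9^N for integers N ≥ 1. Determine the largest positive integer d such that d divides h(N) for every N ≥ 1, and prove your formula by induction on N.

d = 3

Computing the first values: h(1) = -33 and h(2) = -261; gcd(-33, -261) = 3, so d ≤ 3.
We prove 3 | -2·3^N - 3·9^N for all N ≥ 1 by induction on N.
Base step (N = 1): h(1) = -33 = 3·(-11), so 3 | h(1).
For the inductive step, assume it holds for an arbitrary j ≥ 1, i.e. 3 | h(j). Then
h(j+1) − 9·h(j) = (-2·3^(j+1) - 3·9^(j+1)) − 9·(-2·3^j - 3·9^j) = (-2)·3^j·(3 − 9) = (12)·3^j. Since 3 | h(j) by the inductive hypothesis, 3 | 9·h(j); and 3 | 12 since 12 = 3·4. Therefore 3 | h(j+1).
By induction, the statement is established for all N ≥ 1.
Therefore the largest such d is 3.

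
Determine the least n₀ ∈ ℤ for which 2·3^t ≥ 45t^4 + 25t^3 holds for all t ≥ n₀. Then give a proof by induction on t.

n₀ = 12

At t = 11: 354294 < 692120, so the inequality fails and n₀ ≥ 12. We prove 2·3^t ≥ 45t^4 + 25t^3 for all t ≥ 12.
When t = 12: 2·3^t = 1062882 and 45t^4 + 25t^3 = 976320, so 1062882 ≥ 976320.
Inductive step: assume the claim holds for t = m, so 2·3^m ≥ 45m^4 + 25m^3.
Then 2·3^(m + 1) = 3·(2·3^m) ≥ 3·(45m^4 + 25m^3).
Also, for m ≥ 12 we have 3·(45m^4 + 25m^3) ≥ 45(m+1)^4 + 25(m+1)^3, since 3·(45m^4 + 25m^3) − (45(m+1)^4 + 25(m+1)^3) = 90m^4 - 130m^3 - 345m^2 - 255m - 70, which is nonnegative for all m ≥ 12.
Combining, 2·3^(m + 1) ≥ 45(m+1)^4 + 25(m+1)^3.
By induction, the statement is established for all t ≥ 12.
Hence the smallest such n₀ is 12.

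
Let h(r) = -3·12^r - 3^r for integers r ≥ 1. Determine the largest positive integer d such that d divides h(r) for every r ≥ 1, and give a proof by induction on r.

d = 3

Computing the first values: h(1) = -39 and h(2) = -441; gcd(-39, -441) = 3, so d ≤ 3.
We prove 3 | -3·12^r - 3^r for all r ≥ 1 by induction on r.
When r = 1: h(1) = -39 = 3·(-13), so 3 | h(1).
For the inductive step, assume it holds for an arbitrary j ≥ 1, i.e. 3 | h(j). Then
h(j+1) − 12·h(j) = (-3·12^(j+1) - 3^(j+1)) − 12·(-3·12^j - 3^j) = (-1)·3^j·(3 − 12) = (9)·3^j. Since 3 | h(j) by the inductive hypothesis, 3 | 12·h(j); and 3 | 9 since 9 = 3·3. Therefore 3 | h(j+1).
Hence, by induction on r, the claim holds for every r ≥ 1.
Therefore the largest such d is 3.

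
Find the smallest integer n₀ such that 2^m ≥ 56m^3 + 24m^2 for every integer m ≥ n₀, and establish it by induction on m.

n₀ = 19

At m = 18: 262144 < 334368, so the inequality fails and n₀ ≥ 19. We prove 2^m ≥ 56m^3 + 24m^2 for all m ≥ 19.
When m = 19: 2^m = 524288 and 56m^3 + 24m^2 = 392768, so 524288 ≥ 392768.
Inductive step: assume the claim holds for m = j, so 2^j ≥ 56j^3 + 24j^2.
Then 2^(j + 1) = 2·(2^j) ≥ 2·(56j^3 + 24j^2).
Also, for j ≥ 19 we have 2·(56j^3 + 24j^2) ≥ 56(j+1)^3 + 24(j+1)^2, since 2·(56j^3 + 24j^2) − (56(j+1)^3 + 24(j+1)^2) = 56j^3 - 144j^2 - 216j - 80, which is nonnegative for all j ≥ 19.
Combining, 2^(j + 1) ≥ 56(j+1)^3 + 24(j+1)^2.
By induction, the statement is established for all m ≥ 19.
Hence the smallest such n₀ is 19.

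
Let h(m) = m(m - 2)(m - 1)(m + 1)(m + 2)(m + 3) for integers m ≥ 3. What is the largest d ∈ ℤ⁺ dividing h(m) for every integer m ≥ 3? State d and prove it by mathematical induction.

d = 720

Computing the first values: h(3) = 720 and h(4) = 5040; gcd(720, 5040) = 720, so d ≤ 720.
We prove 720 | m(m - 2)(m - 1)(m + 1)(m + 2)(m + 3) for all m ≥ 3 by induction on m.
When m = 3: h(3) = 720 = 720·(1), so 720 | h(3).
Inductive step: suppose the statement holds for some j ≥ 3, i.e. 720 | h(j). Then
h(j+1) − h(j) = (j-1)·j·(j+1)·(j+2)·(j+3)·(j+4) − (j-2)·(j-1)·j·(j+1)·(j+2)·(j+3) = (j-1)·j·(j+1)·(j+2)·(j+3)·[(j+4) − (j-2)] = 6·(j-1)·j·(j+1)·(j+2)·(j+3). The product of 5 consecutive integers is divisible by (5)! = 120, so h(j+1) − h(j) is divisible by 6·120 = 720. By the inductive hypothesis 720 | h(j), hence 720 | h(j+1).
Hence, by induction on m, the claim holds for every m ≥ 3.
Therefore the largest such d is 720.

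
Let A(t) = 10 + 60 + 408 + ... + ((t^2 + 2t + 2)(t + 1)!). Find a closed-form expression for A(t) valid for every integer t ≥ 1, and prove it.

A(t) = (t + 1)(t + 2)! - 2

We claim A(t) = (t + 1)(t + 2)! - 2 for all t ≥ 1.
For the base case t = 1: A(1) = 10, and the closed form gives 10. They agree.
Inductive step: assume the claim holds for t = i, so A(i) = (i + 1)(i + 2)! - 2.
Then A(i+1) = A(i) + ((i^2 + 4i + 5)(i + 2)!) = ((i + 1)(i + 2)! - 2) + ((i^2 + 4i + 5)(i + 2)!).
Simplifying, A(i+1) = ((i+1) + 1)((i+1) + 2)! - 2,
which is the closed form with t = i+1.
Hence, by induction on t, the claim holds for every t ≥ 1.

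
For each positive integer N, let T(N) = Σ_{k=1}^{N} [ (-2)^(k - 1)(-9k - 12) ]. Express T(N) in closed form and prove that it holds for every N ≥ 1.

We claim T(N) = (-2)^N(3N + 5) - 5 for all N ≥ 1.
Base step (N = 1): T(1) = -21, and the closed form gives -21. They agree.
Suppose the result is true for N = k, so T(k) = (-2)^k(3k + 5) - 5.
Then T(k+1) = T(k) + ((-2)^k(-9k - 21)) = ((-2)^k(3k + 5) - 5) + ((-2)^k(-9k - 21)).
Simplifying, T(k+1) = -6(-2)^k·k - 16(-2)^k - 5 = (-2)^(k+1)(3(k+1) + 5) - 5,
which is the closed form with N = k+1.
This completes the induction.

T(N) = (-2)^N(3N + 5) - 5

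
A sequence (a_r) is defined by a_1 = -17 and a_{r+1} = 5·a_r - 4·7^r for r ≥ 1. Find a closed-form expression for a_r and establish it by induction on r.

a_r = -3·5^(r - 1) - 2·7^r

Computing the first terms: a_1 = -17, a_2 = -113, a_3 = -761. This suggests a_r = -3·5^(r - 1) - 2·7^r.
Base step (r = 1): the formula gives -17 = -17 = a_1.
Suppose the result is true for r = m, so a_m = -3·5^(m - 1) - 2·7^m.
Then a_{m+1} = 5·a_m - 4·7^m = 5·(-3·5^(m - 1) - 2·7^m) - 4·7^m = -3·5^m - 2·7^(m + 1) = -3·5^((m+1) - 1) - 2·7^(m+1),
which is the claimed formula at r = m+1.
Hence, by induction on r, the claim holds for every r ≥ 1.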